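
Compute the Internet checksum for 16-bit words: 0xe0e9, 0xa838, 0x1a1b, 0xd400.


Sum all words (with carry folding):
+ 0xe0e9 = 0xe0e9
+ 0xa838 = 0x8922
+ 0x1a1b = 0xa33d
+ 0xd400 = 0x773e
One's complement: ~0x773e
Checksum = 0x88c1


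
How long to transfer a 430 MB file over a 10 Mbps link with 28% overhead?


Effective throughput = 10 * (1 - 28/100) = 7.2 Mbps
File size in Mb = 430 * 8 = 3440 Mb
Time = 3440 / 7.2
Time = 477.7778 seconds


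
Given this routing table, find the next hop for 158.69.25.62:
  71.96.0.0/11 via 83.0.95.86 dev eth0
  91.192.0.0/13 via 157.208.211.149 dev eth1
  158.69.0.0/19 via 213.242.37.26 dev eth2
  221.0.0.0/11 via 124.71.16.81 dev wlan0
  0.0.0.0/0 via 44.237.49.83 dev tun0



Longest prefix match for 158.69.25.62:
  /11 71.96.0.0: no
  /13 91.192.0.0: no
  /19 158.69.0.0: MATCH
  /11 221.0.0.0: no
  /0 0.0.0.0: MATCH
Selected: next-hop 213.242.37.26 via eth2 (matched /19)


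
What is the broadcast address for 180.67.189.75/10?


Network: 180.64.0.0/10
Host bits = 22
Set all host bits to 1:
Broadcast: 180.127.255.255


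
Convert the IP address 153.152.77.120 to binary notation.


153 = 10011001
152 = 10011000
77 = 01001101
120 = 01111000
Binary: 10011001.10011000.01001101.01111000


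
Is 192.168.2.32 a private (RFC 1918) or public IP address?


RFC 1918 private ranges:
  10.0.0.0/8 (10.0.0.0 - 10.255.255.255)
  172.16.0.0/12 (172.16.0.0 - 172.31.255.255)
  192.168.0.0/16 (192.168.0.0 - 192.168.255.255)
Private (in 192.168.0.0/16)


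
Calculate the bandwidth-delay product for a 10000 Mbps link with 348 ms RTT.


BDP = bandwidth * RTT
= 10000 Mbps * 348 ms
= 10000 * 1e6 * 348 / 1000 bits
= 3480000000 bits
= 435000000 bytes
= 424804.6875 KB
BDP = 3480000000 bits (435000000 bytes)


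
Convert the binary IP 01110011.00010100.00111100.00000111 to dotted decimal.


01110011 = 115
00010100 = 20
00111100 = 60
00000111 = 7
IP: 115.20.60.7


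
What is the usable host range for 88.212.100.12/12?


Network: 88.208.0.0
Broadcast: 88.223.255.255
First usable = network + 1
Last usable = broadcast - 1
Range: 88.208.0.1 to 88.223.255.254


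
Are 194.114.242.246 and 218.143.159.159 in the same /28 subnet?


Mask: 255.255.255.240
194.114.242.246 AND mask = 194.114.242.240
218.143.159.159 AND mask = 218.143.159.144
No, different subnets (194.114.242.240 vs 218.143.159.144)


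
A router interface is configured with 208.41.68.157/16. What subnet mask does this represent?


/16 means 16 network bits, 16 host bits
Binary: 11111111111111110000000000000000
Mask: 255.255.0.0


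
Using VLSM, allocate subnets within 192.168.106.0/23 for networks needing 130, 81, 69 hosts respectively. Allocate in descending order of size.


130 hosts -> /24 (254 usable): 192.168.106.0/24
81 hosts -> /25 (126 usable): 192.168.107.0/25
69 hosts -> /25 (126 usable): 192.168.107.128/25
Allocation: 192.168.106.0/24 (130 hosts, 254 usable); 192.168.107.0/25 (81 hosts, 126 usable); 192.168.107.128/25 (69 hosts, 126 usable)


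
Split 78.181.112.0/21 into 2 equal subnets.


New prefix = 21 + 1 = 22
Each subnet has 1024 addresses
  78.181.112.0/22
  78.181.116.0/22
Subnets: 78.181.112.0/22, 78.181.116.0/22


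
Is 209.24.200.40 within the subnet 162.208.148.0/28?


Subnet network: 162.208.148.0
Test IP AND mask: 209.24.200.32
No, 209.24.200.40 is not in 162.208.148.0/28


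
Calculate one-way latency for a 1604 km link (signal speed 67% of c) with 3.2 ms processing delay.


Speed = 0.67 * 3e5 km/s = 201000 km/s
Propagation delay = 1604 / 201000 = 0.008 s = 7.9801 ms
Processing delay = 3.2 ms
Total one-way latency = 11.1801 ms


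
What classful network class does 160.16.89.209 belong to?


First octet: 160
Binary: 10100000
10xxxxxx -> Class B (128-191)
Class B, default mask 255.255.0.0 (/16)


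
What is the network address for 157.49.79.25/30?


IP:   10011101.00110001.01001111.00011001
Mask: 11111111.11111111.11111111.11111100
AND operation:
Net:  10011101.00110001.01001111.00011000
Network: 157.49.79.24/30


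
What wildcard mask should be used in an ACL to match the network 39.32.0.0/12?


Subnet mask: 255.240.0.0
Wildcard = 255.255.255.255 - subnet mask
255 - 255 = 0
255 - 240 = 15
255 - 0 = 255
255 - 0 = 255
Wildcard: 0.15.255.255


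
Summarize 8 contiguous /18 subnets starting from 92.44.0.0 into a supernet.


Original prefix: /18
Number of subnets: 8 = 2^3
New prefix = 18 - 3 = 15
Supernet: 92.44.0.0/15


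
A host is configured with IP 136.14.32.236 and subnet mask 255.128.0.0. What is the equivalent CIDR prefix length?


Binary: 11111111.10000000.00000000.00000000
Count leading 1s
Prefix: /9


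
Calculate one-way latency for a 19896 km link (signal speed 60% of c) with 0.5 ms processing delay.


Speed = 0.6 * 3e5 km/s = 180000 km/s
Propagation delay = 19896 / 180000 = 0.1105 s = 110.5333 ms
Processing delay = 0.5 ms
Total one-way latency = 111.0333 ms


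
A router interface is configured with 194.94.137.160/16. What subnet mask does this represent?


/16 means 16 network bits, 16 host bits
Binary: 11111111111111110000000000000000
Mask: 255.255.0.0


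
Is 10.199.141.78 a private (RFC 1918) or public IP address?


RFC 1918 private ranges:
  10.0.0.0/8 (10.0.0.0 - 10.255.255.255)
  172.16.0.0/12 (172.16.0.0 - 172.31.255.255)
  192.168.0.0/16 (192.168.0.0 - 192.168.255.255)
Private (in 10.0.0.0/8)


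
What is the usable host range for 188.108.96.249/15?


Network: 188.108.0.0
Broadcast: 188.109.255.255
First usable = network + 1
Last usable = broadcast - 1
Range: 188.108.0.1 to 188.109.255.254


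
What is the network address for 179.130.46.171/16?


IP:   10110011.10000010.00101110.10101011
Mask: 11111111.11111111.00000000.00000000
AND operation:
Net:  10110011.10000010.00000000.00000000
Network: 179.130.0.0/16


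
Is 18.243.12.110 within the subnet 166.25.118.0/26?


Subnet network: 166.25.118.0
Test IP AND mask: 18.243.12.64
No, 18.243.12.110 is not in 166.25.118.0/26


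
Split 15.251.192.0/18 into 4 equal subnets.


New prefix = 18 + 2 = 20
Each subnet has 4096 addresses
  15.251.192.0/20
  15.251.208.0/20
  15.251.224.0/20
  15.251.240.0/20
Subnets: 15.251.192.0/20, 15.251.208.0/20, 15.251.224.0/20, 15.251.240.0/20


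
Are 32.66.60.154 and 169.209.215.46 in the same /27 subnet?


Mask: 255.255.255.224
32.66.60.154 AND mask = 32.66.60.128
169.209.215.46 AND mask = 169.209.215.32
No, different subnets (32.66.60.128 vs 169.209.215.32)


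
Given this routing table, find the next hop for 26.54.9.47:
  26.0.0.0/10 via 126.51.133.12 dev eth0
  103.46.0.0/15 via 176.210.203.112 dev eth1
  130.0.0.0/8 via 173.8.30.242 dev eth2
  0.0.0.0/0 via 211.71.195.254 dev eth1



Longest prefix match for 26.54.9.47:
  /10 26.0.0.0: MATCH
  /15 103.46.0.0: no
  /8 130.0.0.0: no
  /0 0.0.0.0: MATCH
Selected: next-hop 126.51.133.12 via eth0 (matched /10)


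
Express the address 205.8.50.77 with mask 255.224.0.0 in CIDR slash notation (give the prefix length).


Binary: 11111111.11100000.00000000.00000000
Count leading 1s
Prefix: /11


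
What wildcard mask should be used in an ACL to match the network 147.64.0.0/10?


Subnet mask: 255.192.0.0
Wildcard = 255.255.255.255 - subnet mask
255 - 255 = 0
255 - 192 = 63
255 - 0 = 255
255 - 0 = 255
Wildcard: 0.63.255.255


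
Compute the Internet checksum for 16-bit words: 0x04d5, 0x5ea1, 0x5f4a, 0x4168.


Sum all words (with carry folding):
+ 0x04d5 = 0x04d5
+ 0x5ea1 = 0x6376
+ 0x5f4a = 0xc2c0
+ 0x4168 = 0x0429
One's complement: ~0x0429
Checksum = 0xfbd6


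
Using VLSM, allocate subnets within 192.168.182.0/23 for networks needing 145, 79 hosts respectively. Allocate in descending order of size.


145 hosts -> /24 (254 usable): 192.168.182.0/24
79 hosts -> /25 (126 usable): 192.168.183.0/25
Allocation: 192.168.182.0/24 (145 hosts, 254 usable); 192.168.183.0/25 (79 hosts, 126 usable)


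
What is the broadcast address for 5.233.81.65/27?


Network: 5.233.81.64/27
Host bits = 5
Set all host bits to 1:
Broadcast: 5.233.81.95


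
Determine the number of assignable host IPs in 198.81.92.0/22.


Host bits = 32 - 22 = 10
Total addresses = 2^10 = 1024
Usable = total - 2 (network and broadcast)
Usable hosts: 1022


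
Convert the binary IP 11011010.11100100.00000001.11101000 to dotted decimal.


11011010 = 218
11100100 = 228
00000001 = 1
11101000 = 232
IP: 218.228.1.232


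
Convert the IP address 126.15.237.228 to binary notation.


126 = 01111110
15 = 00001111
237 = 11101101
228 = 11100100
Binary: 01111110.00001111.11101101.11100100


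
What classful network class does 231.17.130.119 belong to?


First octet: 231
Binary: 11100111
1110xxxx -> Class D (224-239)
Class D (multicast), default mask N/A


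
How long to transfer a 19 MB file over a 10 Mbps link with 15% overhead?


Effective throughput = 10 * (1 - 15/100) = 8.5 Mbps
File size in Mb = 19 * 8 = 152 Mb
Time = 152 / 8.5
Time = 17.8824 seconds


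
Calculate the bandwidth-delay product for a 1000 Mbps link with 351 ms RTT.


BDP = bandwidth * RTT
= 1000 Mbps * 351 ms
= 1000 * 1e6 * 351 / 1000 bits
= 351000000 bits
= 43875000 bytes
= 42846.6797 KB
BDP = 351000000 bits (43875000 bytes)


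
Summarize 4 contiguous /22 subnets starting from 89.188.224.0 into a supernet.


Original prefix: /22
Number of subnets: 4 = 2^2
New prefix = 22 - 2 = 20
Supernet: 89.188.224.0/20


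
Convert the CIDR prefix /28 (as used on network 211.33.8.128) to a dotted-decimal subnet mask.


/28 means 28 network bits, 4 host bits
Binary: 11111111111111111111111111110000
Mask: 255.255.255.240


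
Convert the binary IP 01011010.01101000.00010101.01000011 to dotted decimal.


01011010 = 90
01101000 = 104
00010101 = 21
01000011 = 67
IP: 90.104.21.67


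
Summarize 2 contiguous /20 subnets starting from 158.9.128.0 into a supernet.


Original prefix: /20
Number of subnets: 2 = 2^1
New prefix = 20 - 1 = 19
Supernet: 158.9.128.0/19


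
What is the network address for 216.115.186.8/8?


IP:   11011000.01110011.10111010.00001000
Mask: 11111111.00000000.00000000.00000000
AND operation:
Net:  11011000.00000000.00000000.00000000
Network: 216.0.0.0/8


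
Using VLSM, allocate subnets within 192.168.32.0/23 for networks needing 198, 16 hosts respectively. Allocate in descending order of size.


198 hosts -> /24 (254 usable): 192.168.32.0/24
16 hosts -> /27 (30 usable): 192.168.33.0/27
Allocation: 192.168.32.0/24 (198 hosts, 254 usable); 192.168.33.0/27 (16 hosts, 30 usable)


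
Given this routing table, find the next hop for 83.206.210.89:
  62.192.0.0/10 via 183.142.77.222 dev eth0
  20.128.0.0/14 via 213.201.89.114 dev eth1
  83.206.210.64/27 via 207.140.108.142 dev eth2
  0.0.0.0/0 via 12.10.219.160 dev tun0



Longest prefix match for 83.206.210.89:
  /10 62.192.0.0: no
  /14 20.128.0.0: no
  /27 83.206.210.64: MATCH
  /0 0.0.0.0: MATCH
Selected: next-hop 207.140.108.142 via eth2 (matched /27)


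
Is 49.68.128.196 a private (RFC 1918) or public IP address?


RFC 1918 private ranges:
  10.0.0.0/8 (10.0.0.0 - 10.255.255.255)
  172.16.0.0/12 (172.16.0.0 - 172.31.255.255)
  192.168.0.0/16 (192.168.0.0 - 192.168.255.255)
Public (not in any RFC 1918 range)


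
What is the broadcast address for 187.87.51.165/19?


Network: 187.87.32.0/19
Host bits = 13
Set all host bits to 1:
Broadcast: 187.87.63.255


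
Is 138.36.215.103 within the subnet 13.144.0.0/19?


Subnet network: 13.144.0.0
Test IP AND mask: 138.36.192.0
No, 138.36.215.103 is not in 13.144.0.0/19


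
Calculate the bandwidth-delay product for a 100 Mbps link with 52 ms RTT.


BDP = bandwidth * RTT
= 100 Mbps * 52 ms
= 100 * 1e6 * 52 / 1000 bits
= 5200000 bits
= 650000 bytes
= 634.7656 KB
BDP = 5200000 bits (650000 bytes)


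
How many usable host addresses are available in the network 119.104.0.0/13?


Host bits = 32 - 13 = 19
Total addresses = 2^19 = 524288
Usable = total - 2 (network and broadcast)
Usable hosts: 524286


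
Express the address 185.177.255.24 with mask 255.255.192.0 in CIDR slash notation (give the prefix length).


Binary: 11111111.11111111.11000000.00000000
Count leading 1s
Prefix: /18


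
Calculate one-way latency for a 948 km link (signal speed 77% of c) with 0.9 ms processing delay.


Speed = 0.77 * 3e5 km/s = 231000 km/s
Propagation delay = 948 / 231000 = 0.0041 s = 4.1039 ms
Processing delay = 0.9 ms
Total one-way latency = 5.0039 ms


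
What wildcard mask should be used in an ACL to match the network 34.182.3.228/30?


Subnet mask: 255.255.255.252
Wildcard = 255.255.255.255 - subnet mask
255 - 255 = 0
255 - 255 = 0
255 - 255 = 0
255 - 252 = 3
Wildcard: 0.0.0.3


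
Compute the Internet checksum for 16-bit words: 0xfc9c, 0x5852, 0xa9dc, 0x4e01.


Sum all words (with carry folding):
+ 0xfc9c = 0xfc9c
+ 0x5852 = 0x54ef
+ 0xa9dc = 0xfecb
+ 0x4e01 = 0x4ccd
One's complement: ~0x4ccd
Checksum = 0xb332


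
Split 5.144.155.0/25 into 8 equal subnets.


New prefix = 25 + 3 = 28
Each subnet has 16 addresses
  5.144.155.0/28
  5.144.155.16/28
  5.144.155.32/28
  5.144.155.48/28
  5.144.155.64/28
  5.144.155.80/28
  5.144.155.96/28
  5.144.155.112/28
Subnets: 5.144.155.0/28, 5.144.155.16/28, 5.144.155.32/28, 5.144.155.48/28, 5.144.155.64/28, 5.144.155.80/28, 5.144.155.96/28, 5.144.155.112/28


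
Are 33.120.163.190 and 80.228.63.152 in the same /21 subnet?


Mask: 255.255.248.0
33.120.163.190 AND mask = 33.120.160.0
80.228.63.152 AND mask = 80.228.56.0
No, different subnets (33.120.160.0 vs 80.228.56.0)


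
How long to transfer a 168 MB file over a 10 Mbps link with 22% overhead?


Effective throughput = 10 * (1 - 22/100) = 7.8 Mbps
File size in Mb = 168 * 8 = 1344 Mb
Time = 1344 / 7.8
Time = 172.3077 seconds


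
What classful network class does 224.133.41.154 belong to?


First octet: 224
Binary: 11100000
1110xxxx -> Class D (224-239)
Class D (multicast), default mask N/A


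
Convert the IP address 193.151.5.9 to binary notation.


193 = 11000001
151 = 10010111
5 = 00000101
9 = 00001001
Binary: 11000001.10010111.00000101.00001001


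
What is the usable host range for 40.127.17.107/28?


Network: 40.127.17.96
Broadcast: 40.127.17.111
First usable = network + 1
Last usable = broadcast - 1
Range: 40.127.17.97 to 40.127.17.110


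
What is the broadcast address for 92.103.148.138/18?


Network: 92.103.128.0/18
Host bits = 14
Set all host bits to 1:
Broadcast: 92.103.191.255


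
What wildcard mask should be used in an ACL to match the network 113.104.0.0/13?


Subnet mask: 255.248.0.0
Wildcard = 255.255.255.255 - subnet mask
255 - 255 = 0
255 - 248 = 7
255 - 0 = 255
255 - 0 = 255
Wildcard: 0.7.255.255


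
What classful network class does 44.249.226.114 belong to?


First octet: 44
Binary: 00101100
0xxxxxxx -> Class A (1-126)
Class A, default mask 255.0.0.0 (/8)


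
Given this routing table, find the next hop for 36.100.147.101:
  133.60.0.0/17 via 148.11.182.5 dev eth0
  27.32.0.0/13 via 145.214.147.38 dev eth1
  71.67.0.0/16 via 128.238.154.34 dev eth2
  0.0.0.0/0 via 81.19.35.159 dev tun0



Longest prefix match for 36.100.147.101:
  /17 133.60.0.0: no
  /13 27.32.0.0: no
  /16 71.67.0.0: no
  /0 0.0.0.0: MATCH
Selected: next-hop 81.19.35.159 via tun0 (matched /0)


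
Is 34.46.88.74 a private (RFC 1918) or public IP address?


RFC 1918 private ranges:
  10.0.0.0/8 (10.0.0.0 - 10.255.255.255)
  172.16.0.0/12 (172.16.0.0 - 172.31.255.255)
  192.168.0.0/16 (192.168.0.0 - 192.168.255.255)
Public (not in any RFC 1918 range)


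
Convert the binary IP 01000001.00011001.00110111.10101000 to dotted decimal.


01000001 = 65
00011001 = 25
00110111 = 55
10101000 = 168
IP: 65.25.55.168


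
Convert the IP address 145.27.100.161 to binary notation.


145 = 10010001
27 = 00011011
100 = 01100100
161 = 10100001
Binary: 10010001.00011011.01100100.10100001


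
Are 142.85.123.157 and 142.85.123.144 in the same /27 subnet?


Mask: 255.255.255.224
142.85.123.157 AND mask = 142.85.123.128
142.85.123.144 AND mask = 142.85.123.128
Yes, same subnet (142.85.123.128)


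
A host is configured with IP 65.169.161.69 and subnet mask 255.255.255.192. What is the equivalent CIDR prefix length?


Binary: 11111111.11111111.11111111.11000000
Count leading 1s
Prefix: /26


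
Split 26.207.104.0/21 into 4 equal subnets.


New prefix = 21 + 2 = 23
Each subnet has 512 addresses
  26.207.104.0/23
  26.207.106.0/23
  26.207.108.0/23
  26.207.110.0/23
Subnets: 26.207.104.0/23, 26.207.106.0/23, 26.207.108.0/23, 26.207.110.0/23


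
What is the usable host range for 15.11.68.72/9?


Network: 15.0.0.0
Broadcast: 15.127.255.255
First usable = network + 1
Last usable = broadcast - 1
Range: 15.0.0.1 to 15.127.255.254


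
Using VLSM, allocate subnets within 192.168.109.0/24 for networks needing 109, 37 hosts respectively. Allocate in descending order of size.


109 hosts -> /25 (126 usable): 192.168.109.0/25
37 hosts -> /26 (62 usable): 192.168.109.128/26
Allocation: 192.168.109.0/25 (109 hosts, 126 usable); 192.168.109.128/26 (37 hosts, 62 usable)


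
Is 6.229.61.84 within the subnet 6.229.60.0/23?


Subnet network: 6.229.60.0
Test IP AND mask: 6.229.60.0
Yes, 6.229.61.84 is in 6.229.60.0/23


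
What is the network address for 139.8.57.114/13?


IP:   10001011.00001000.00111001.01110010
Mask: 11111111.11111000.00000000.00000000
AND operation:
Net:  10001011.00001000.00000000.00000000
Network: 139.8.0.0/13


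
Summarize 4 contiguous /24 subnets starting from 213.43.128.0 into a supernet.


Original prefix: /24
Number of subnets: 4 = 2^2
New prefix = 24 - 2 = 22
Supernet: 213.43.128.0/22


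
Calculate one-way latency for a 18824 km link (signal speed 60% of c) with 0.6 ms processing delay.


Speed = 0.6 * 3e5 km/s = 180000 km/s
Propagation delay = 18824 / 180000 = 0.1046 s = 104.5778 ms
Processing delay = 0.6 ms
Total one-way latency = 105.1778 ms


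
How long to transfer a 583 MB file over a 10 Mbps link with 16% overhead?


Effective throughput = 10 * (1 - 16/100) = 8.4 Mbps
File size in Mb = 583 * 8 = 4664 Mb
Time = 4664 / 8.4
Time = 555.2381 seconds


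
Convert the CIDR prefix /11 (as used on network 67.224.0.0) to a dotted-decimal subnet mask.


/11 means 11 network bits, 21 host bits
Binary: 11111111111000000000000000000000
Mask: 255.224.0.0


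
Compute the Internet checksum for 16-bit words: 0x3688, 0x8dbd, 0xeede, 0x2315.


Sum all words (with carry folding):
+ 0x3688 = 0x3688
+ 0x8dbd = 0xc445
+ 0xeede = 0xb324
+ 0x2315 = 0xd639
One's complement: ~0xd639
Checksum = 0x29c6


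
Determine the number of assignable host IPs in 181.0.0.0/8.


Host bits = 32 - 8 = 24
Total addresses = 2^24 = 16777216
Usable = total - 2 (network and broadcast)
Usable hosts: 16777214


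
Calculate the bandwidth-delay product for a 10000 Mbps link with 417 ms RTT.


BDP = bandwidth * RTT
= 10000 Mbps * 417 ms
= 10000 * 1e6 * 417 / 1000 bits
= 4170000000 bits
= 521250000 bytes
= 509033.2031 KB
BDP = 4170000000 bits (521250000 bytes)


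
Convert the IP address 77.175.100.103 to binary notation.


77 = 01001101
175 = 10101111
100 = 01100100
103 = 01100111
Binary: 01001101.10101111.01100100.01100111


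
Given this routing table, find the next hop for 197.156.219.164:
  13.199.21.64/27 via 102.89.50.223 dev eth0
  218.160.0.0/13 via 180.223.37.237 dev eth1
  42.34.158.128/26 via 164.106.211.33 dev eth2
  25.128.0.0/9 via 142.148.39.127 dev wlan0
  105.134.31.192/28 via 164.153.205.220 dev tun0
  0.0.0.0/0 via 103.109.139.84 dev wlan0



Longest prefix match for 197.156.219.164:
  /27 13.199.21.64: no
  /13 218.160.0.0: no
  /26 42.34.158.128: no
  /9 25.128.0.0: no
  /28 105.134.31.192: no
  /0 0.0.0.0: MATCH
Selected: next-hop 103.109.139.84 via wlan0 (matched /0)


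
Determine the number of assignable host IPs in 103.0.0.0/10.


Host bits = 32 - 10 = 22
Total addresses = 2^22 = 4194304
Usable = total - 2 (network and broadcast)
Usable hosts: 4194302


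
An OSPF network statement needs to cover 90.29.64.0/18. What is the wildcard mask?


Subnet mask: 255.255.192.0
Wildcard = 255.255.255.255 - subnet mask
255 - 255 = 0
255 - 255 = 0
255 - 192 = 63
255 - 0 = 255
Wildcard: 0.0.63.255


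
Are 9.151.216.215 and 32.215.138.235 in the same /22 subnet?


Mask: 255.255.252.0
9.151.216.215 AND mask = 9.151.216.0
32.215.138.235 AND mask = 32.215.136.0
No, different subnets (9.151.216.0 vs 32.215.136.0)


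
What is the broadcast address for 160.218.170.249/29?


Network: 160.218.170.248/29
Host bits = 3
Set all host bits to 1:
Broadcast: 160.218.170.255


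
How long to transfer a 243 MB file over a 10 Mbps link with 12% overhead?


Effective throughput = 10 * (1 - 12/100) = 8.8 Mbps
File size in Mb = 243 * 8 = 1944 Mb
Time = 1944 / 8.8
Time = 220.9091 seconds


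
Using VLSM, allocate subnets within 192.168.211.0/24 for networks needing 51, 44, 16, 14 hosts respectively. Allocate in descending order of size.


51 hosts -> /26 (62 usable): 192.168.211.0/26
44 hosts -> /26 (62 usable): 192.168.211.64/26
16 hosts -> /27 (30 usable): 192.168.211.128/27
14 hosts -> /28 (14 usable): 192.168.211.160/28
Allocation: 192.168.211.0/26 (51 hosts, 62 usable); 192.168.211.64/26 (44 hosts, 62 usable); 192.168.211.128/27 (16 hosts, 30 usable); 192.168.211.160/28 (14 hosts, 14 usable)


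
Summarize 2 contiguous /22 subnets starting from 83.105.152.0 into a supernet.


Original prefix: /22
Number of subnets: 2 = 2^1
New prefix = 22 - 1 = 21
Supernet: 83.105.152.0/21


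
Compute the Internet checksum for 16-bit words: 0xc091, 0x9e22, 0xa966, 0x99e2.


Sum all words (with carry folding):
+ 0xc091 = 0xc091
+ 0x9e22 = 0x5eb4
+ 0xa966 = 0x081b
+ 0x99e2 = 0xa1fd
One's complement: ~0xa1fd
Checksum = 0x5e02


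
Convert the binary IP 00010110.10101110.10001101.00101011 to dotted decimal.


00010110 = 22
10101110 = 174
10001101 = 141
00101011 = 43
IP: 22.174.141.43


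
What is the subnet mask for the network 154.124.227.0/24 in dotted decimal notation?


/24 means 24 network bits, 8 host bits
Binary: 11111111111111111111111100000000
Mask: 255.255.255.0


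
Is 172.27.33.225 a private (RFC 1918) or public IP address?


RFC 1918 private ranges:
  10.0.0.0/8 (10.0.0.0 - 10.255.255.255)
  172.16.0.0/12 (172.16.0.0 - 172.31.255.255)
  192.168.0.0/16 (192.168.0.0 - 192.168.255.255)
Private (in 172.16.0.0/12)


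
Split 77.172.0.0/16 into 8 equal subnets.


New prefix = 16 + 3 = 19
Each subnet has 8192 addresses
  77.172.0.0/19
  77.172.32.0/19
  77.172.64.0/19
  77.172.96.0/19
  77.172.128.0/19
  77.172.160.0/19
  77.172.192.0/19
  77.172.224.0/19
Subnets: 77.172.0.0/19, 77.172.32.0/19, 77.172.64.0/19, 77.172.96.0/19, 77.172.128.0/19, 77.172.160.0/19, 77.172.192.0/19, 77.172.224.0/19


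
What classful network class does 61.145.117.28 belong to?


First octet: 61
Binary: 00111101
0xxxxxxx -> Class A (1-126)
Class A, default mask 255.0.0.0 (/8)


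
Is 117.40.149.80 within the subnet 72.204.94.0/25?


Subnet network: 72.204.94.0
Test IP AND mask: 117.40.149.0
No, 117.40.149.80 is not in 72.204.94.0/25


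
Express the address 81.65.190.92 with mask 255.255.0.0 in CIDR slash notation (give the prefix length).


Binary: 11111111.11111111.00000000.00000000
Count leading 1s
Prefix: /16


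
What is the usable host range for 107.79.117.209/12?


Network: 107.64.0.0
Broadcast: 107.79.255.255
First usable = network + 1
Last usable = broadcast - 1
Range: 107.64.0.1 to 107.79.255.254


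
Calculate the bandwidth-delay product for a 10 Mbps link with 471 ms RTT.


BDP = bandwidth * RTT
= 10 Mbps * 471 ms
= 10 * 1e6 * 471 / 1000 bits
= 4710000 bits
= 588750 bytes
= 574.9512 KB
BDP = 4710000 bits (588750 bytes)


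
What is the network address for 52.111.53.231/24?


IP:   00110100.01101111.00110101.11100111
Mask: 11111111.11111111.11111111.00000000
AND operation:
Net:  00110100.01101111.00110101.00000000
Network: 52.111.53.0/24


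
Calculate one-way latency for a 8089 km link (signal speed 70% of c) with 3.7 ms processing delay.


Speed = 0.7 * 3e5 km/s = 210000 km/s
Propagation delay = 8089 / 210000 = 0.0385 s = 38.519 ms
Processing delay = 3.7 ms
Total one-way latency = 42.219 ms


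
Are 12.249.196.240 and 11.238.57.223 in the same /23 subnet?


Mask: 255.255.254.0
12.249.196.240 AND mask = 12.249.196.0
11.238.57.223 AND mask = 11.238.56.0
No, different subnets (12.249.196.0 vs 11.238.56.0)


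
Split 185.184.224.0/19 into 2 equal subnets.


New prefix = 19 + 1 = 20
Each subnet has 4096 addresses
  185.184.224.0/20
  185.184.240.0/20
Subnets: 185.184.224.0/20, 185.184.240.0/20


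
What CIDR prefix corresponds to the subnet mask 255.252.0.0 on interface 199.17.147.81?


Binary: 11111111.11111100.00000000.00000000
Count leading 1s
Prefix: /14


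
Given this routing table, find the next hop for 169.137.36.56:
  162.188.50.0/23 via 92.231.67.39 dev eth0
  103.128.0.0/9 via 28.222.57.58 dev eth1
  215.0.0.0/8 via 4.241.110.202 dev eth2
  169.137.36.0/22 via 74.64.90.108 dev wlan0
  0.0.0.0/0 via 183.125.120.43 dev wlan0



Longest prefix match for 169.137.36.56:
  /23 162.188.50.0: no
  /9 103.128.0.0: no
  /8 215.0.0.0: no
  /22 169.137.36.0: MATCH
  /0 0.0.0.0: MATCH
Selected: next-hop 74.64.90.108 via wlan0 (matched /22)


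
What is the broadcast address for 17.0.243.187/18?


Network: 17.0.192.0/18
Host bits = 14
Set all host bits to 1:
Broadcast: 17.0.255.255


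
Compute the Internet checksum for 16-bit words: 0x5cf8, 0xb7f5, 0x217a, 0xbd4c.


Sum all words (with carry folding):
+ 0x5cf8 = 0x5cf8
+ 0xb7f5 = 0x14ee
+ 0x217a = 0x3668
+ 0xbd4c = 0xf3b4
One's complement: ~0xf3b4
Checksum = 0x0c4b


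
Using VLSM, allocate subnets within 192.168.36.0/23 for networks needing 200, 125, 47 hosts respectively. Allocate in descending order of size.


200 hosts -> /24 (254 usable): 192.168.36.0/24
125 hosts -> /25 (126 usable): 192.168.37.0/25
47 hosts -> /26 (62 usable): 192.168.37.128/26
Allocation: 192.168.36.0/24 (200 hosts, 254 usable); 192.168.37.0/25 (125 hosts, 126 usable); 192.168.37.128/26 (47 hosts, 62 usable)


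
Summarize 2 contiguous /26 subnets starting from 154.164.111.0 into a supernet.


Original prefix: /26
Number of subnets: 2 = 2^1
New prefix = 26 - 1 = 25
Supernet: 154.164.111.0/25


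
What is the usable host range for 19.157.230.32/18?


Network: 19.157.192.0
Broadcast: 19.157.255.255
First usable = network + 1
Last usable = broadcast - 1
Range: 19.157.192.1 to 19.157.255.254


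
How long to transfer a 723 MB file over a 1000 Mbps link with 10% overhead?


Effective throughput = 1000 * (1 - 10/100) = 900 Mbps
File size in Mb = 723 * 8 = 5784 Mb
Time = 5784 / 900
Time = 6.4267 seconds


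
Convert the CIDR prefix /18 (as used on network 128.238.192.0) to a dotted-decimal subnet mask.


/18 means 18 network bits, 14 host bits
Binary: 11111111111111111100000000000000
Mask: 255.255.192.0


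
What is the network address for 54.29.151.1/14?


IP:   00110110.00011101.10010111.00000001
Mask: 11111111.11111100.00000000.00000000
AND operation:
Net:  00110110.00011100.00000000.00000000
Network: 54.28.0.0/14


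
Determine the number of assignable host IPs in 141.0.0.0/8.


Host bits = 32 - 8 = 24
Total addresses = 2^24 = 16777216
Usable = total - 2 (network and broadcast)
Usable hosts: 16777214


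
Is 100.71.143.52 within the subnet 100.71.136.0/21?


Subnet network: 100.71.136.0
Test IP AND mask: 100.71.136.0
Yes, 100.71.143.52 is in 100.71.136.0/21


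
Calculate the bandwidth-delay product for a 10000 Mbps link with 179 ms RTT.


BDP = bandwidth * RTT
= 10000 Mbps * 179 ms
= 10000 * 1e6 * 179 / 1000 bits
= 1790000000 bits
= 223750000 bytes
= 218505.8594 KB
BDP = 1790000000 bits (223750000 bytes)


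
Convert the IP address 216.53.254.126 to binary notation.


216 = 11011000
53 = 00110101
254 = 11111110
126 = 01111110
Binary: 11011000.00110101.11111110.01111110


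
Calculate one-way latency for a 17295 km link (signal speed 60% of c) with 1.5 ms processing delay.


Speed = 0.6 * 3e5 km/s = 180000 km/s
Propagation delay = 17295 / 180000 = 0.0961 s = 96.0833 ms
Processing delay = 1.5 ms
Total one-way latency = 97.5833 ms


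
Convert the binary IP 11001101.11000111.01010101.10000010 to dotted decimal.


11001101 = 205
11000111 = 199
01010101 = 85
10000010 = 130
IP: 205.199.85.130


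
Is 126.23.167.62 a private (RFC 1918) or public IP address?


RFC 1918 private ranges:
  10.0.0.0/8 (10.0.0.0 - 10.255.255.255)
  172.16.0.0/12 (172.16.0.0 - 172.31.255.255)
  192.168.0.0/16 (192.168.0.0 - 192.168.255.255)
Public (not in any RFC 1918 range)


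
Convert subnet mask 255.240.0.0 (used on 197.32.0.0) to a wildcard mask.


Subnet mask: 255.240.0.0
Wildcard = 255.255.255.255 - subnet mask
255 - 255 = 0
255 - 240 = 15
255 - 0 = 255
255 - 0 = 255
Wildcard: 0.15.255.255


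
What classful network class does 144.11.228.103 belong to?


First octet: 144
Binary: 10010000
10xxxxxx -> Class B (128-191)
Class B, default mask 255.255.0.0 (/16)


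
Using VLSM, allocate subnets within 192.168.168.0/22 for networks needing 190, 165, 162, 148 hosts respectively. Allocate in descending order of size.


190 hosts -> /24 (254 usable): 192.168.168.0/24
165 hosts -> /24 (254 usable): 192.168.169.0/24
162 hosts -> /24 (254 usable): 192.168.170.0/24
148 hosts -> /24 (254 usable): 192.168.171.0/24
Allocation: 192.168.168.0/24 (190 hosts, 254 usable); 192.168.169.0/24 (165 hosts, 254 usable); 192.168.170.0/24 (162 hosts, 254 usable); 192.168.171.0/24 (148 hosts, 254 usable)


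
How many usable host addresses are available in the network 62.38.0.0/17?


Host bits = 32 - 17 = 15
Total addresses = 2^15 = 32768
Usable = total - 2 (network and broadcast)
Usable hosts: 32766


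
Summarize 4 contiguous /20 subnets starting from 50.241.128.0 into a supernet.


Original prefix: /20
Number of subnets: 4 = 2^2
New prefix = 20 - 2 = 18
Supernet: 50.241.128.0/18


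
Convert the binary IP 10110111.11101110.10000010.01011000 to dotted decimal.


10110111 = 183
11101110 = 238
10000010 = 130
01011000 = 88
IP: 183.238.130.88


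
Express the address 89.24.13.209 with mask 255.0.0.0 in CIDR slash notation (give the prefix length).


Binary: 11111111.00000000.00000000.00000000
Count leading 1s
Prefix: /8


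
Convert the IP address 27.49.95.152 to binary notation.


27 = 00011011
49 = 00110001
95 = 01011111
152 = 10011000
Binary: 00011011.00110001.01011111.10011000


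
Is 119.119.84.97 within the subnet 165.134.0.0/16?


Subnet network: 165.134.0.0
Test IP AND mask: 119.119.0.0
No, 119.119.84.97 is not in 165.134.0.0/16


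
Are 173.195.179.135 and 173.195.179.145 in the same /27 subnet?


Mask: 255.255.255.224
173.195.179.135 AND mask = 173.195.179.128
173.195.179.145 AND mask = 173.195.179.128
Yes, same subnet (173.195.179.128)


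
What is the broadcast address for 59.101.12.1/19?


Network: 59.101.0.0/19
Host bits = 13
Set all host bits to 1:
Broadcast: 59.101.31.255


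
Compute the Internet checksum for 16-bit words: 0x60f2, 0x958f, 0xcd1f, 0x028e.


Sum all words (with carry folding):
+ 0x60f2 = 0x60f2
+ 0x958f = 0xf681
+ 0xcd1f = 0xc3a1
+ 0x028e = 0xc62f
One's complement: ~0xc62f
Checksum = 0x39d0


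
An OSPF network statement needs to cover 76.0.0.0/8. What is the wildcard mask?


Subnet mask: 255.0.0.0
Wildcard = 255.255.255.255 - subnet mask
255 - 255 = 0
255 - 0 = 255
255 - 0 = 255
255 - 0 = 255
Wildcard: 0.255.255.255


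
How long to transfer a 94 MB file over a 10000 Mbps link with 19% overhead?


Effective throughput = 10000 * (1 - 19/100) = 8100.0 Mbps
File size in Mb = 94 * 8 = 752 Mb
Time = 752 / 8100.0
Time = 0.0928 seconds


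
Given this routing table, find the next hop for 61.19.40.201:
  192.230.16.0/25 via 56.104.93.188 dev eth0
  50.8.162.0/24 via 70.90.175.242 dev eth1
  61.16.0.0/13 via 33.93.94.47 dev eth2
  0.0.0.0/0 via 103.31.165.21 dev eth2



Longest prefix match for 61.19.40.201:
  /25 192.230.16.0: no
  /24 50.8.162.0: no
  /13 61.16.0.0: MATCH
  /0 0.0.0.0: MATCH
Selected: next-hop 33.93.94.47 via eth2 (matched /13)


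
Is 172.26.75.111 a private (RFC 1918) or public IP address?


RFC 1918 private ranges:
  10.0.0.0/8 (10.0.0.0 - 10.255.255.255)
  172.16.0.0/12 (172.16.0.0 - 172.31.255.255)
  192.168.0.0/16 (192.168.0.0 - 192.168.255.255)
Private (in 172.16.0.0/12)


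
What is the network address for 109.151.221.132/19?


IP:   01101101.10010111.11011101.10000100
Mask: 11111111.11111111.11100000.00000000
AND operation:
Net:  01101101.10010111.11000000.00000000
Network: 109.151.192.0/19


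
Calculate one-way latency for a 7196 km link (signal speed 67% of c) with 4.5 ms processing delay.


Speed = 0.67 * 3e5 km/s = 201000 km/s
Propagation delay = 7196 / 201000 = 0.0358 s = 35.801 ms
Processing delay = 4.5 ms
Total one-way latency = 40.301 ms


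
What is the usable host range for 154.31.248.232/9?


Network: 154.0.0.0
Broadcast: 154.127.255.255
First usable = network + 1
Last usable = broadcast - 1
Range: 154.0.0.1 to 154.127.255.254


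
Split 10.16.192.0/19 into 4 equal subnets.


New prefix = 19 + 2 = 21
Each subnet has 2048 addresses
  10.16.192.0/21
  10.16.200.0/21
  10.16.208.0/21
  10.16.216.0/21
Subnets: 10.16.192.0/21, 10.16.200.0/21, 10.16.208.0/21, 10.16.216.0/21


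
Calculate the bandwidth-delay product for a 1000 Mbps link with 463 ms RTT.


BDP = bandwidth * RTT
= 1000 Mbps * 463 ms
= 1000 * 1e6 * 463 / 1000 bits
= 463000000 bits
= 57875000 bytes
= 56518.5547 KB
BDP = 463000000 bits (57875000 bytes)


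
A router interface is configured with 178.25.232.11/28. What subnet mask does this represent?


/28 means 28 network bits, 4 host bits
Binary: 11111111111111111111111111110000
Mask: 255.255.255.240


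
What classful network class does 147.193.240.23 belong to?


First octet: 147
Binary: 10010011
10xxxxxx -> Class B (128-191)
Class B, default mask 255.255.0.0 (/16)


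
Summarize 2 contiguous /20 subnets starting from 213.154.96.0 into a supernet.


Original prefix: /20
Number of subnets: 2 = 2^1
New prefix = 20 - 1 = 19
Supernet: 213.154.96.0/19


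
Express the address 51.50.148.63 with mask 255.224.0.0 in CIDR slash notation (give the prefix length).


Binary: 11111111.11100000.00000000.00000000
Count leading 1s
Prefix: /11


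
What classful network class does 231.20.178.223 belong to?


First octet: 231
Binary: 11100111
1110xxxx -> Class D (224-239)
Class D (multicast), default mask N/A


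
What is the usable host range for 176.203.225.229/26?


Network: 176.203.225.192
Broadcast: 176.203.225.255
First usable = network + 1
Last usable = broadcast - 1
Range: 176.203.225.193 to 176.203.225.254


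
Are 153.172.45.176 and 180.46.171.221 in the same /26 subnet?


Mask: 255.255.255.192
153.172.45.176 AND mask = 153.172.45.128
180.46.171.221 AND mask = 180.46.171.192
No, different subnets (153.172.45.128 vs 180.46.171.192)


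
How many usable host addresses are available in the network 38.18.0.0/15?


Host bits = 32 - 15 = 17
Total addresses = 2^17 = 131072
Usable = total - 2 (network and broadcast)
Usable hosts: 131070


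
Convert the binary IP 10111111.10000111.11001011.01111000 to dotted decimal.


10111111 = 191
10000111 = 135
11001011 = 203
01111000 = 120
IP: 191.135.203.120


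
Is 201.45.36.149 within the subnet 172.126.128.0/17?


Subnet network: 172.126.128.0
Test IP AND mask: 201.45.0.0
No, 201.45.36.149 is not in 172.126.128.0/17


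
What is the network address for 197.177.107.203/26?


IP:   11000101.10110001.01101011.11001011
Mask: 11111111.11111111.11111111.11000000
AND operation:
Net:  11000101.10110001.01101011.11000000
Network: 197.177.107.192/26


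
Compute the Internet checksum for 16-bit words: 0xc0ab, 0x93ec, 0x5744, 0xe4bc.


Sum all words (with carry folding):
+ 0xc0ab = 0xc0ab
+ 0x93ec = 0x5498
+ 0x5744 = 0xabdc
+ 0xe4bc = 0x9099
One's complement: ~0x9099
Checksum = 0x6f66


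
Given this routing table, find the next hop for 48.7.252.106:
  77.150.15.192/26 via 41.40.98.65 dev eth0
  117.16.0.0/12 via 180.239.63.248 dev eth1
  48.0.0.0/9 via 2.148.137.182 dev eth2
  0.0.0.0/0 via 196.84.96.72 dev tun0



Longest prefix match for 48.7.252.106:
  /26 77.150.15.192: no
  /12 117.16.0.0: no
  /9 48.0.0.0: MATCH
  /0 0.0.0.0: MATCH
Selected: next-hop 2.148.137.182 via eth2 (matched /9)


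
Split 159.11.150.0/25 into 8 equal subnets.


New prefix = 25 + 3 = 28
Each subnet has 16 addresses
  159.11.150.0/28
  159.11.150.16/28
  159.11.150.32/28
  159.11.150.48/28
  159.11.150.64/28
  159.11.150.80/28
  159.11.150.96/28
  159.11.150.112/28
Subnets: 159.11.150.0/28, 159.11.150.16/28, 159.11.150.32/28, 159.11.150.48/28, 159.11.150.64/28, 159.11.150.80/28, 159.11.150.96/28, 159.11.150.112/28


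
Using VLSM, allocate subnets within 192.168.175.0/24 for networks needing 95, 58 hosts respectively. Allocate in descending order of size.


95 hosts -> /25 (126 usable): 192.168.175.0/25
58 hosts -> /26 (62 usable): 192.168.175.128/26
Allocation: 192.168.175.0/25 (95 hosts, 126 usable); 192.168.175.128/26 (58 hosts, 62 usable)


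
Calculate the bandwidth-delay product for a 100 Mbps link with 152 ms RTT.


BDP = bandwidth * RTT
= 100 Mbps * 152 ms
= 100 * 1e6 * 152 / 1000 bits
= 15200000 bits
= 1900000 bytes
= 1855.4688 KB
BDP = 15200000 bits (1900000 bytes)


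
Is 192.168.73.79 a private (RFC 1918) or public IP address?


RFC 1918 private ranges:
  10.0.0.0/8 (10.0.0.0 - 10.255.255.255)
  172.16.0.0/12 (172.16.0.0 - 172.31.255.255)
  192.168.0.0/16 (192.168.0.0 - 192.168.255.255)
Private (in 192.168.0.0/16)


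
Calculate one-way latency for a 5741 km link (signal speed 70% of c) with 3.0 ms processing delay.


Speed = 0.7 * 3e5 km/s = 210000 km/s
Propagation delay = 5741 / 210000 = 0.0273 s = 27.3381 ms
Processing delay = 3.0 ms
Total one-way latency = 30.3381 ms


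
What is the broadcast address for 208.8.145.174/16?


Network: 208.8.0.0/16
Host bits = 16
Set all host bits to 1:
Broadcast: 208.8.255.255


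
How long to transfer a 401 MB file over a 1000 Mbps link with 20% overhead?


Effective throughput = 1000 * (1 - 20/100) = 800 Mbps
File size in Mb = 401 * 8 = 3208 Mb
Time = 3208 / 800
Time = 4.01 seconds


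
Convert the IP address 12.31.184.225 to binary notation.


12 = 00001100
31 = 00011111
184 = 10111000
225 = 11100001
Binary: 00001100.00011111.10111000.11100001


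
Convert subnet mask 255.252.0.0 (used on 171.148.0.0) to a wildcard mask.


Subnet mask: 255.252.0.0
Wildcard = 255.255.255.255 - subnet mask
255 - 255 = 0
255 - 252 = 3
255 - 0 = 255
255 - 0 = 255
Wildcard: 0.3.255.255


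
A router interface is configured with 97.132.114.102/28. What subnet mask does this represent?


/28 means 28 network bits, 4 host bits
Binary: 11111111111111111111111111110000
Mask: 255.255.255.240


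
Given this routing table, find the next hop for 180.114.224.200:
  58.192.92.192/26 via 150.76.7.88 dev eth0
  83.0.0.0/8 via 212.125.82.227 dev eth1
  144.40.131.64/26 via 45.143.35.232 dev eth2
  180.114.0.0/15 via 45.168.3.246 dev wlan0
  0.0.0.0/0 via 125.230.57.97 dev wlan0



Longest prefix match for 180.114.224.200:
  /26 58.192.92.192: no
  /8 83.0.0.0: no
  /26 144.40.131.64: no
  /15 180.114.0.0: MATCH
  /0 0.0.0.0: MATCH
Selected: next-hop 45.168.3.246 via wlan0 (matched /15)


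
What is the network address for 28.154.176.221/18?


IP:   00011100.10011010.10110000.11011101
Mask: 11111111.11111111.11000000.00000000
AND operation:
Net:  00011100.10011010.10000000.00000000
Network: 28.154.128.0/18
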